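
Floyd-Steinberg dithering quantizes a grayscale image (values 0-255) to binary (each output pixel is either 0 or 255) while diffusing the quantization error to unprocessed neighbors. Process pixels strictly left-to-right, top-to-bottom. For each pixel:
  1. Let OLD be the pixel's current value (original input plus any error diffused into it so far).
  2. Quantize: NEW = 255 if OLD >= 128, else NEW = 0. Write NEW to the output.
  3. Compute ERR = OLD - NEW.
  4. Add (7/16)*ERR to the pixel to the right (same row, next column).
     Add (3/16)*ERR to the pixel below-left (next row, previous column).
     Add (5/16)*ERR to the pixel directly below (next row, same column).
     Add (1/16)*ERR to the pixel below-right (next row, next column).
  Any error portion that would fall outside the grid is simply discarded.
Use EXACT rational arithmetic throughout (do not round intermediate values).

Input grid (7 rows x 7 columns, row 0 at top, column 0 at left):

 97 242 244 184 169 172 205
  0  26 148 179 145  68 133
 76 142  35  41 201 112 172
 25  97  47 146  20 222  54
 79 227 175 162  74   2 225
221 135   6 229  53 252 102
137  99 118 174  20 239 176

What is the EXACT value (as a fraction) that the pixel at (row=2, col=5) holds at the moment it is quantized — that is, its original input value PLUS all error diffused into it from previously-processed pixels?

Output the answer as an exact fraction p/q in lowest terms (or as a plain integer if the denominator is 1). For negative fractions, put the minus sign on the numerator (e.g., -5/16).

(0,0): OLD=97 → NEW=0, ERR=97
(0,1): OLD=4551/16 → NEW=255, ERR=471/16
(0,2): OLD=65761/256 → NEW=255, ERR=481/256
(0,3): OLD=757031/4096 → NEW=255, ERR=-287449/4096
(0,4): OLD=9063441/65536 → NEW=255, ERR=-7648239/65536
(0,5): OLD=126817399/1048576 → NEW=0, ERR=126817399/1048576
(0,6): OLD=4327051073/16777216 → NEW=255, ERR=48860993/16777216
(1,0): OLD=9173/256 → NEW=0, ERR=9173/256
(1,1): OLD=117331/2048 → NEW=0, ERR=117331/2048
(1,2): OLD=10638671/65536 → NEW=255, ERR=-6073009/65536
(1,3): OLD=24841635/262144 → NEW=0, ERR=24841635/262144
(1,4): OLD=2823268233/16777216 → NEW=255, ERR=-1454921847/16777216
(1,5): OLD=8201591897/134217728 → NEW=0, ERR=8201591897/134217728
(1,6): OLD=361213535255/2147483648 → NEW=255, ERR=-186394794985/2147483648
(2,0): OLD=3209281/32768 → NEW=0, ERR=3209281/32768
(2,1): OLD=196729947/1048576 → NEW=255, ERR=-70656933/1048576
(2,2): OLD=-35063599/16777216 → NEW=0, ERR=-35063599/16777216
(2,3): OLD=6395137929/134217728 → NEW=0, ERR=6395137929/134217728
(2,4): OLD=227768498841/1073741824 → NEW=255, ERR=-46035666279/1073741824
(2,5): OLD=3114504339699/34359738368 → NEW=0, ERR=3114504339699/34359738368
Target (2,5): original=112, with diffused error = 3114504339699/34359738368

Answer: 3114504339699/34359738368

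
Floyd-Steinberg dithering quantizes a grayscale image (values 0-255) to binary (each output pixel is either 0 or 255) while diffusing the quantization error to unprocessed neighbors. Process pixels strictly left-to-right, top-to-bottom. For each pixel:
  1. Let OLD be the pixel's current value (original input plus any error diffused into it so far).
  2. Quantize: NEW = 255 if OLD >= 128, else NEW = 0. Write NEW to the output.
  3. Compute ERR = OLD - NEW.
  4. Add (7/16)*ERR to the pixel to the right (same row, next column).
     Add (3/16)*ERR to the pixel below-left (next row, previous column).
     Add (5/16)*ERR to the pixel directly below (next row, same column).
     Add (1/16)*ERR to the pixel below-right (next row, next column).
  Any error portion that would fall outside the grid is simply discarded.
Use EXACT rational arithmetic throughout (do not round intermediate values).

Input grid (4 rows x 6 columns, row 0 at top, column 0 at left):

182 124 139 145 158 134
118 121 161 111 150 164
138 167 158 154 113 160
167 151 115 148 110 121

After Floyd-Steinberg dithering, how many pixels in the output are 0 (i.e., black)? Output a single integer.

(0,0): OLD=182 → NEW=255, ERR=-73
(0,1): OLD=1473/16 → NEW=0, ERR=1473/16
(0,2): OLD=45895/256 → NEW=255, ERR=-19385/256
(0,3): OLD=458225/4096 → NEW=0, ERR=458225/4096
(0,4): OLD=13562263/65536 → NEW=255, ERR=-3149417/65536
(0,5): OLD=118463265/1048576 → NEW=0, ERR=118463265/1048576
(1,0): OLD=28787/256 → NEW=0, ERR=28787/256
(1,1): OLD=369061/2048 → NEW=255, ERR=-153179/2048
(1,2): OLD=8607753/65536 → NEW=255, ERR=-8103927/65536
(1,3): OLD=20477909/262144 → NEW=0, ERR=20477909/262144
(1,4): OLD=3310705887/16777216 → NEW=255, ERR=-967484193/16777216
(1,5): OLD=45921835881/268435456 → NEW=255, ERR=-22529205399/268435456
(2,0): OLD=5213927/32768 → NEW=255, ERR=-3141913/32768
(2,1): OLD=89674461/1048576 → NEW=0, ERR=89674461/1048576
(2,2): OLD=2797514455/16777216 → NEW=255, ERR=-1480675625/16777216
(2,3): OLD=16275101919/134217728 → NEW=0, ERR=16275101919/134217728
(2,4): OLD=589165758493/4294967296 → NEW=255, ERR=-506050901987/4294967296
(2,5): OLD=5402747578523/68719476736 → NEW=0, ERR=5402747578523/68719476736
(3,0): OLD=2568112375/16777216 → NEW=255, ERR=-1710077705/16777216
(3,1): OLD=14843240235/134217728 → NEW=0, ERR=14843240235/134217728
(3,2): OLD=175969956465/1073741824 → NEW=255, ERR=-97834208655/1073741824
(3,3): OLD=8137935355667/68719476736 → NEW=0, ERR=8137935355667/68719476736
(3,4): OLD=80984424652083/549755813888 → NEW=255, ERR=-59203307889357/549755813888
(3,5): OLD=801239488148253/8796093022208 → NEW=0, ERR=801239488148253/8796093022208
Output grid:
  Row 0: #.#.#.  (3 black, running=3)
  Row 1: .##.##  (2 black, running=5)
  Row 2: #.#.#.  (3 black, running=8)
  Row 3: #.#.#.  (3 black, running=11)

Answer: 11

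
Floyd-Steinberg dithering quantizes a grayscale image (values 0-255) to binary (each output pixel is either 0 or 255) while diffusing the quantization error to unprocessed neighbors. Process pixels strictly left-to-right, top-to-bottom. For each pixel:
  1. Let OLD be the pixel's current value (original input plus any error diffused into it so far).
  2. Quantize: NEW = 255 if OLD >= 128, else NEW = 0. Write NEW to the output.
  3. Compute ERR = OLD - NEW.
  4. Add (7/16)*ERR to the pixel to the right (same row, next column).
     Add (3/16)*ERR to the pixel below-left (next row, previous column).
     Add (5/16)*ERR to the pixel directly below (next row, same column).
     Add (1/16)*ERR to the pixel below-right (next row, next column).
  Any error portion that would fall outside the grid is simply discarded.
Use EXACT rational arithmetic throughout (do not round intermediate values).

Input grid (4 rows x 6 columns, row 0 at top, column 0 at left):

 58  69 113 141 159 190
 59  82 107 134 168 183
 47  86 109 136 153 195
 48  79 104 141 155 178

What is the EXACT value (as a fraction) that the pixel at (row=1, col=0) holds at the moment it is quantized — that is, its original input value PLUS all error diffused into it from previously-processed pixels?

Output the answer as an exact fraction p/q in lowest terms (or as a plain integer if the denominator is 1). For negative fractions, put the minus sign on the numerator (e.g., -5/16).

(0,0): OLD=58 → NEW=0, ERR=58
(0,1): OLD=755/8 → NEW=0, ERR=755/8
(0,2): OLD=19749/128 → NEW=255, ERR=-12891/128
(0,3): OLD=198531/2048 → NEW=0, ERR=198531/2048
(0,4): OLD=6599829/32768 → NEW=255, ERR=-1756011/32768
(0,5): OLD=87322643/524288 → NEW=255, ERR=-46370797/524288
(1,0): OLD=12137/128 → NEW=0, ERR=12137/128
Target (1,0): original=59, with diffused error = 12137/128

Answer: 12137/128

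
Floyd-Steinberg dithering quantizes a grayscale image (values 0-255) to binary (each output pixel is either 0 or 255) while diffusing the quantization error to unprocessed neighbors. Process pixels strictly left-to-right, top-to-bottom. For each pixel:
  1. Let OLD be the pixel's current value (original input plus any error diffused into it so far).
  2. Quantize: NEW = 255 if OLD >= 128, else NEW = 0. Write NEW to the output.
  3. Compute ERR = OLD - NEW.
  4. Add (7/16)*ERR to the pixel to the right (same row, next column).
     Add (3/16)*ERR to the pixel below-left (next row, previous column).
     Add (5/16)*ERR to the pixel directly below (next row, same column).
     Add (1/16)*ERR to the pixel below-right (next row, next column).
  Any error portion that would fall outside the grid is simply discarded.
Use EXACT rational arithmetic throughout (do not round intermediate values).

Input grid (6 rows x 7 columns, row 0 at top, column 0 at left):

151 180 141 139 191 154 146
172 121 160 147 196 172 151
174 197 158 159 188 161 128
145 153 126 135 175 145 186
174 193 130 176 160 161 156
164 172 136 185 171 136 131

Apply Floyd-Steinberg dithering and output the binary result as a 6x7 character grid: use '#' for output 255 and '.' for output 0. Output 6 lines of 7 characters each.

Answer: ##.##.#
.#.###.
###.#.#
.#.#.##
##.##.#
.#.##.#

Derivation:
(0,0): OLD=151 → NEW=255, ERR=-104
(0,1): OLD=269/2 → NEW=255, ERR=-241/2
(0,2): OLD=2825/32 → NEW=0, ERR=2825/32
(0,3): OLD=90943/512 → NEW=255, ERR=-39617/512
(0,4): OLD=1287353/8192 → NEW=255, ERR=-801607/8192
(0,5): OLD=14573839/131072 → NEW=0, ERR=14573839/131072
(0,6): OLD=408201065/2097152 → NEW=255, ERR=-126572695/2097152
(1,0): OLD=3741/32 → NEW=0, ERR=3741/32
(1,1): OLD=37003/256 → NEW=255, ERR=-28277/256
(1,2): OLD=960295/8192 → NEW=0, ERR=960295/8192
(1,3): OLD=5284667/32768 → NEW=255, ERR=-3071173/32768
(1,4): OLD=294499953/2097152 → NEW=255, ERR=-240273807/2097152
(1,5): OLD=2335211649/16777216 → NEW=255, ERR=-1942978431/16777216
(1,6): OLD=23735448431/268435456 → NEW=0, ERR=23735448431/268435456
(2,0): OLD=777513/4096 → NEW=255, ERR=-266967/4096
(2,1): OLD=21397907/131072 → NEW=255, ERR=-12025453/131072
(2,2): OLD=272663545/2097152 → NEW=255, ERR=-262110215/2097152
(2,3): OLD=1021310961/16777216 → NEW=0, ERR=1021310961/16777216
(2,4): OLD=20301357153/134217728 → NEW=255, ERR=-13924163487/134217728
(2,5): OLD=381564469355/4294967296 → NEW=0, ERR=381564469355/4294967296
(2,6): OLD=12868477703837/68719476736 → NEW=255, ERR=-4654988863843/68719476736
(3,0): OLD=225295961/2097152 → NEW=0, ERR=225295961/2097152
(3,1): OLD=2412922917/16777216 → NEW=255, ERR=-1865267163/16777216
(3,2): OLD=5903131807/134217728 → NEW=0, ERR=5903131807/134217728
(3,3): OLD=78384277337/536870912 → NEW=255, ERR=-58517805223/536870912
(3,4): OLD=7927194192473/68719476736 → NEW=0, ERR=7927194192473/68719476736
(3,5): OLD=112175282313179/549755813888 → NEW=255, ERR=-28012450228261/549755813888
(3,6): OLD=1302626848056581/8796093022208 → NEW=255, ERR=-940376872606459/8796093022208
(4,0): OLD=50123806295/268435456 → NEW=255, ERR=-18327234985/268435456
(4,1): OLD=615673344043/4294967296 → NEW=255, ERR=-479543316437/4294967296
(4,2): OLD=4639294130661/68719476736 → NEW=0, ERR=4639294130661/68719476736
(4,3): OLD=107670848061543/549755813888 → NEW=255, ERR=-32516884479897/549755813888
(4,4): OLD=676442438329893/4398046511104 → NEW=255, ERR=-445059422001627/4398046511104
(4,5): OLD=12380457937741317/140737488355328 → NEW=0, ERR=12380457937741317/140737488355328
(4,6): OLD=355542639432136371/2251799813685248 → NEW=255, ERR=-218666313057601869/2251799813685248
(5,0): OLD=8365185436593/68719476736 → NEW=0, ERR=8365185436593/68719476736
(5,1): OLD=109267471477243/549755813888 → NEW=255, ERR=-30920261064197/549755813888
(5,2): OLD=503233195426861/4398046511104 → NEW=0, ERR=503233195426861/4398046511104
(5,3): OLD=7100955610008705/35184372088832 → NEW=255, ERR=-1871059272643455/35184372088832
(5,4): OLD=290275652372270667/2251799813685248 → NEW=255, ERR=-283933300117467573/2251799813685248
(5,5): OLD=1509475282769246683/18014398509481984 → NEW=0, ERR=1509475282769246683/18014398509481984
(5,6): OLD=41162552348985779061/288230376151711744 → NEW=255, ERR=-32336193569700715659/288230376151711744
Row 0: ##.##.#
Row 1: .#.###.
Row 2: ###.#.#
Row 3: .#.#.##
Row 4: ##.##.#
Row 5: .#.##.#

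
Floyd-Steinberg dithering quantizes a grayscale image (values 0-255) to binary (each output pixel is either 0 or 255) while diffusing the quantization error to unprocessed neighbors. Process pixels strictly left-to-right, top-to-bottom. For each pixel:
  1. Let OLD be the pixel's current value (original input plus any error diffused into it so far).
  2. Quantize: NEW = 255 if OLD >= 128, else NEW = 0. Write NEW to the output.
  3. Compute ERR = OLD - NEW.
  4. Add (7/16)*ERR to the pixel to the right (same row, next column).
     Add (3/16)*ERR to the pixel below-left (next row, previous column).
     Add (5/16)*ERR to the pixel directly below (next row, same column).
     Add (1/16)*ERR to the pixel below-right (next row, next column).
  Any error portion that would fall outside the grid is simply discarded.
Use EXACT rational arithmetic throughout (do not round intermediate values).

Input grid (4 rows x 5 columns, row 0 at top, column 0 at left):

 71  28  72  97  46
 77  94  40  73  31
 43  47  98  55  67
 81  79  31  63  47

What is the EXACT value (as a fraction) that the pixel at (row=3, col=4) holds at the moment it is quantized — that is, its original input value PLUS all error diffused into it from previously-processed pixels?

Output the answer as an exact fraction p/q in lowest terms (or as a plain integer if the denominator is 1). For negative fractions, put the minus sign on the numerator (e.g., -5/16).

Answer: 14556922043765/137438953472

Derivation:
(0,0): OLD=71 → NEW=0, ERR=71
(0,1): OLD=945/16 → NEW=0, ERR=945/16
(0,2): OLD=25047/256 → NEW=0, ERR=25047/256
(0,3): OLD=572641/4096 → NEW=255, ERR=-471839/4096
(0,4): OLD=-288217/65536 → NEW=0, ERR=-288217/65536
(1,0): OLD=28227/256 → NEW=0, ERR=28227/256
(1,1): OLD=375765/2048 → NEW=255, ERR=-146475/2048
(1,2): OLD=1400953/65536 → NEW=0, ERR=1400953/65536
(1,3): OLD=13538245/262144 → NEW=0, ERR=13538245/262144
(1,4): OLD=188829103/4194304 → NEW=0, ERR=188829103/4194304
(2,0): OLD=2098679/32768 → NEW=0, ERR=2098679/32768
(2,1): OLD=66657549/1048576 → NEW=0, ERR=66657549/1048576
(2,2): OLD=2310309991/16777216 → NEW=255, ERR=-1967880089/16777216
(2,3): OLD=7945621061/268435456 → NEW=0, ERR=7945621061/268435456
(2,4): OLD=417670632099/4294967296 → NEW=0, ERR=417670632099/4294967296
(3,0): OLD=1894715783/16777216 → NEW=0, ERR=1894715783/16777216
(3,1): OLD=17486449403/134217728 → NEW=255, ERR=-16739071237/134217728
(3,2): OLD=-217732222535/4294967296 → NEW=0, ERR=-217732222535/4294967296
(3,3): OLD=523760719377/8589934592 → NEW=0, ERR=523760719377/8589934592
(3,4): OLD=14556922043765/137438953472 → NEW=0, ERR=14556922043765/137438953472
Target (3,4): original=47, with diffused error = 14556922043765/137438953472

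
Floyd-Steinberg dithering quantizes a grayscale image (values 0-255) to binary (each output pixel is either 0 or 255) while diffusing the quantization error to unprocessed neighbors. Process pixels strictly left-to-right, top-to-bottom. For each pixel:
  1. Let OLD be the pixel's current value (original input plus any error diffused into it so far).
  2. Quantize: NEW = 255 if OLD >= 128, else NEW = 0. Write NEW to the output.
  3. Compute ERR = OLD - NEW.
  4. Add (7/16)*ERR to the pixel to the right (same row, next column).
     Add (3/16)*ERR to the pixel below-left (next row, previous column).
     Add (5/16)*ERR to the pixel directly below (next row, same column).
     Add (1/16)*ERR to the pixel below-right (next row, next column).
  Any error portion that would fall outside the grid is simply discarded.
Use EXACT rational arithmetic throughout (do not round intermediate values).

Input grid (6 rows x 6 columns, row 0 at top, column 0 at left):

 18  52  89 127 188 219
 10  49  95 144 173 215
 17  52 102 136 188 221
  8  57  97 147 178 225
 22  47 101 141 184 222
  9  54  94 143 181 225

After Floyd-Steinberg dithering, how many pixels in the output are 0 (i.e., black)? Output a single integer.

Answer: 18

Derivation:
(0,0): OLD=18 → NEW=0, ERR=18
(0,1): OLD=479/8 → NEW=0, ERR=479/8
(0,2): OLD=14745/128 → NEW=0, ERR=14745/128
(0,3): OLD=363311/2048 → NEW=255, ERR=-158929/2048
(0,4): OLD=5047881/32768 → NEW=255, ERR=-3307959/32768
(0,5): OLD=91663359/524288 → NEW=255, ERR=-42030081/524288
(1,0): OLD=3437/128 → NEW=0, ERR=3437/128
(1,1): OLD=104635/1024 → NEW=0, ERR=104635/1024
(1,2): OLD=5403287/32768 → NEW=255, ERR=-2952553/32768
(1,3): OLD=8991531/131072 → NEW=0, ERR=8991531/131072
(1,4): OLD=1271579265/8388608 → NEW=255, ERR=-867515775/8388608
(1,5): OLD=18574957111/134217728 → NEW=255, ERR=-15650563529/134217728
(2,0): OLD=729913/16384 → NEW=0, ERR=729913/16384
(2,1): OLD=46245571/524288 → NEW=0, ERR=46245571/524288
(2,2): OLD=1104624265/8388608 → NEW=255, ERR=-1034470775/8388608
(2,3): OLD=5265602305/67108864 → NEW=0, ERR=5265602305/67108864
(2,4): OLD=370299733251/2147483648 → NEW=255, ERR=-177308596989/2147483648
(2,5): OLD=4878212879685/34359738368 → NEW=255, ERR=-3883520404155/34359738368
(3,0): OLD=322631657/8388608 → NEW=0, ERR=322631657/8388608
(3,1): OLD=5439390453/67108864 → NEW=0, ERR=5439390453/67108864
(3,2): OLD=61283049551/536870912 → NEW=0, ERR=61283049551/536870912
(3,3): OLD=6812552986957/34359738368 → NEW=255, ERR=-1949180296883/34359738368
(3,4): OLD=30536506101229/274877906944 → NEW=0, ERR=30536506101229/274877906944
(3,5): OLD=1025279691126211/4398046511104 → NEW=255, ERR=-96222169205309/4398046511104
(4,0): OLD=52845757767/1073741824 → NEW=0, ERR=52845757767/1073741824
(4,1): OLD=2021520541659/17179869184 → NEW=0, ERR=2021520541659/17179869184
(4,2): OLD=100374627663521/549755813888 → NEW=255, ERR=-39813104877919/549755813888
(4,3): OLD=1051595837582853/8796093022208 → NEW=0, ERR=1051595837582853/8796093022208
(4,4): OLD=37066386525423061/140737488355328 → NEW=255, ERR=1178326994814421/140737488355328
(4,5): OLD=508386991652805811/2251799813685248 → NEW=255, ERR=-65821960836932429/2251799813685248
(5,0): OLD=12766123408833/274877906944 → NEW=0, ERR=12766123408833/274877906944
(5,1): OLD=884775750931281/8796093022208 → NEW=0, ERR=884775750931281/8796093022208
(5,2): OLD=10213755900882123/70368744177664 → NEW=255, ERR=-7730273864422197/70368744177664
(5,3): OLD=291254032397403945/2251799813685248 → NEW=255, ERR=-282954920092334295/2251799813685248
(5,4): OLD=588317078910213113/4503599627370496 → NEW=255, ERR=-560100826069263367/4503599627370496
(5,5): OLD=11671739731513679213/72057594037927936 → NEW=255, ERR=-6702946748157944467/72057594037927936
Output grid:
  Row 0: ...###  (3 black, running=3)
  Row 1: ..#.##  (3 black, running=6)
  Row 2: ..#.##  (3 black, running=9)
  Row 3: ...#.#  (4 black, running=13)
  Row 4: ..#.##  (3 black, running=16)
  Row 5: ..####  (2 black, running=18)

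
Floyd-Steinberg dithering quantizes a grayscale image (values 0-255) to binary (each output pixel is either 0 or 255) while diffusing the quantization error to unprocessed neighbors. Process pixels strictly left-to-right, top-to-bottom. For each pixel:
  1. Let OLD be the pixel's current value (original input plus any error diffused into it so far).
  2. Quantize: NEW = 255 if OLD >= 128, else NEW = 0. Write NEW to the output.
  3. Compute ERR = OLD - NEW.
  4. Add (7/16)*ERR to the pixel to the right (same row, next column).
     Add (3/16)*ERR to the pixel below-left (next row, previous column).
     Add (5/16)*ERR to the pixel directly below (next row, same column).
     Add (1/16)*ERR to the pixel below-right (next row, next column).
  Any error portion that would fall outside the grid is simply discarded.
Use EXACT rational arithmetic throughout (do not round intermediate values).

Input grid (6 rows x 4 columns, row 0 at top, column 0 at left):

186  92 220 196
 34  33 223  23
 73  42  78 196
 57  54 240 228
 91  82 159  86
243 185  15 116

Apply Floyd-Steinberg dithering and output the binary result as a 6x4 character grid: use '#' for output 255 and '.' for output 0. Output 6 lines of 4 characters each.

(0,0): OLD=186 → NEW=255, ERR=-69
(0,1): OLD=989/16 → NEW=0, ERR=989/16
(0,2): OLD=63243/256 → NEW=255, ERR=-2037/256
(0,3): OLD=788557/4096 → NEW=255, ERR=-255923/4096
(1,0): OLD=6151/256 → NEW=0, ERR=6151/256
(1,1): OLD=116785/2048 → NEW=0, ERR=116785/2048
(1,2): OLD=15571973/65536 → NEW=255, ERR=-1139707/65536
(1,3): OLD=-4856013/1048576 → NEW=0, ERR=-4856013/1048576
(2,0): OLD=2988459/32768 → NEW=0, ERR=2988459/32768
(2,1): OLD=102719753/1048576 → NEW=0, ERR=102719753/1048576
(2,2): OLD=247713805/2097152 → NEW=0, ERR=247713805/2097152
(2,3): OLD=8225634553/33554432 → NEW=255, ERR=-330745607/33554432
(3,0): OLD=1742614011/16777216 → NEW=0, ERR=1742614011/16777216
(3,1): OLD=42386615269/268435456 → NEW=255, ERR=-26064426011/268435456
(3,2): OLD=1025236366363/4294967296 → NEW=255, ERR=-69980294117/4294967296
(3,3): OLD=15473819321149/68719476736 → NEW=255, ERR=-2049647246531/68719476736
(4,0): OLD=452057866783/4294967296 → NEW=0, ERR=452057866783/4294967296
(4,1): OLD=3475208191709/34359738368 → NEW=0, ERR=3475208191709/34359738368
(4,2): OLD=205055405172541/1099511627776 → NEW=255, ERR=-75320059910339/1099511627776
(4,3): OLD=803800845430971/17592186044416 → NEW=0, ERR=803800845430971/17592186044416
(5,0): OLD=162098602021231/549755813888 → NEW=255, ERR=21910869479791/549755813888
(5,1): OLD=4007106535772905/17592186044416 → NEW=255, ERR=-478900905553175/17592186044416
(5,2): OLD=-30158667205987/8796093022208 → NEW=0, ERR=-30158667205987/8796093022208
(5,3): OLD=35042759226141709/281474976710656 → NEW=0, ERR=35042759226141709/281474976710656
Row 0: #.##
Row 1: ..#.
Row 2: ...#
Row 3: .###
Row 4: ..#.
Row 5: ##..

Answer: #.##
..#.
...#
.###
..#.
##..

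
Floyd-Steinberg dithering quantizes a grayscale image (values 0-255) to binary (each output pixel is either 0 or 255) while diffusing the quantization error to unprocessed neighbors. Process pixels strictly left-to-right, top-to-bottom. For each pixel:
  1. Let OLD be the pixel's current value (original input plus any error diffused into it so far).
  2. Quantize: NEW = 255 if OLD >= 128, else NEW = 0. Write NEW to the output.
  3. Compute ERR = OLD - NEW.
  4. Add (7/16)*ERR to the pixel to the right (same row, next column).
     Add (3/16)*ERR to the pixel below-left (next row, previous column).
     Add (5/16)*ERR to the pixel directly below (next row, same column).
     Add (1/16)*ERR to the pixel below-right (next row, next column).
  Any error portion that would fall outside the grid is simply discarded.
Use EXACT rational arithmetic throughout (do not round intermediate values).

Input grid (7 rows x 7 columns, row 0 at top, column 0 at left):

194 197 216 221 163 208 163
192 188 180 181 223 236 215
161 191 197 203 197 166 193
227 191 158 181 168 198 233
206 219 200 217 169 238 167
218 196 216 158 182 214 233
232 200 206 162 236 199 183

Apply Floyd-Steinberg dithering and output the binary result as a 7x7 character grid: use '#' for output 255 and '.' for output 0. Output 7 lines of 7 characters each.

(0,0): OLD=194 → NEW=255, ERR=-61
(0,1): OLD=2725/16 → NEW=255, ERR=-1355/16
(0,2): OLD=45811/256 → NEW=255, ERR=-19469/256
(0,3): OLD=768933/4096 → NEW=255, ERR=-275547/4096
(0,4): OLD=8753539/65536 → NEW=255, ERR=-7958141/65536
(0,5): OLD=162396821/1048576 → NEW=255, ERR=-104990059/1048576
(0,6): OLD=1999755795/16777216 → NEW=0, ERR=1999755795/16777216
(1,0): OLD=40207/256 → NEW=255, ERR=-25073/256
(1,1): OLD=206057/2048 → NEW=0, ERR=206057/2048
(1,2): OLD=11950237/65536 → NEW=255, ERR=-4761443/65536
(1,3): OLD=26389977/262144 → NEW=0, ERR=26389977/262144
(1,4): OLD=3458077035/16777216 → NEW=255, ERR=-820113045/16777216
(1,5): OLD=26586377435/134217728 → NEW=255, ERR=-7639143205/134217728
(1,6): OLD=474786486133/2147483648 → NEW=255, ERR=-72821844107/2147483648
(2,0): OLD=4890899/32768 → NEW=255, ERR=-3464941/32768
(2,1): OLD=164034945/1048576 → NEW=255, ERR=-103351935/1048576
(2,2): OLD=2622913475/16777216 → NEW=255, ERR=-1655276605/16777216
(2,3): OLD=23835492715/134217728 → NEW=255, ERR=-10390027925/134217728
(2,4): OLD=154056899995/1073741824 → NEW=255, ERR=-119747265125/1073741824
(2,5): OLD=3092683398857/34359738368 → NEW=0, ERR=3092683398857/34359738368
(2,6): OLD=119970287683343/549755813888 → NEW=255, ERR=-20217444858097/549755813888
(3,0): OLD=2943981667/16777216 → NEW=255, ERR=-1334208413/16777216
(3,1): OLD=13461839399/134217728 → NEW=0, ERR=13461839399/134217728
(3,2): OLD=161462548261/1073741824 → NEW=255, ERR=-112341616859/1073741824
(3,3): OLD=360596097299/4294967296 → NEW=0, ERR=360596097299/4294967296
(3,4): OLD=100010998809699/549755813888 → NEW=255, ERR=-40176733731741/549755813888
(3,5): OLD=792920509932633/4398046511104 → NEW=255, ERR=-328581350398887/4398046511104
(3,6): OLD=13683013621333319/70368744177664 → NEW=255, ERR=-4261016143971001/70368744177664
(4,0): OLD=429398813165/2147483648 → NEW=255, ERR=-118209517075/2147483648
(4,1): OLD=6929434856969/34359738368 → NEW=255, ERR=-1832298426871/34359738368
(4,2): OLD=91250952313383/549755813888 → NEW=255, ERR=-48936780228057/549755813888
(4,3): OLD=809463558733533/4398046511104 → NEW=255, ERR=-312038301597987/4398046511104
(4,4): OLD=3742243329003591/35184372088832 → NEW=0, ERR=3742243329003591/35184372088832
(4,5): OLD=276143406053107975/1125899906842624 → NEW=255, ERR=-10961070191761145/1125899906842624
(4,6): OLD=2506678942521368161/18014398509481984 → NEW=255, ERR=-2086992677396537759/18014398509481984
(5,0): OLD=104893110780971/549755813888 → NEW=255, ERR=-35294621760469/549755813888
(5,1): OLD=576658014412217/4398046511104 → NEW=255, ERR=-544843845919303/4398046511104
(5,2): OLD=4128810754192287/35184372088832 → NEW=0, ERR=4128810754192287/35184372088832
(5,3): OLD=56730505954204475/281474976710656 → NEW=255, ERR=-15045613107012805/281474976710656
(5,4): OLD=3343337278585569001/18014398509481984 → NEW=255, ERR=-1250334341332336919/18014398509481984
(5,5): OLD=23853562522029644249/144115188075855872 → NEW=255, ERR=-12895810437313603111/144115188075855872
(5,6): OLD=362108024005188532119/2305843009213693952 → NEW=255, ERR=-225881943344303425641/2305843009213693952
(6,0): OLD=13279232241041379/70368744177664 → NEW=255, ERR=-4664797524262941/70368744177664
(6,1): OLD=169194043964953663/1125899906842624 → NEW=255, ERR=-117910432279915457/1125899906842624
(6,2): OLD=3226175405825151197/18014398509481984 → NEW=255, ERR=-1367496214092754723/18014398509481984
(6,3): OLD=15334599662916681027/144115188075855872 → NEW=0, ERR=15334599662916681027/144115188075855872
(6,4): OLD=69389623617352962201/288230376151711744 → NEW=255, ERR=-4109122301333532519/288230376151711744
(6,5): OLD=5242339831753186070669/36893488147419103232 → NEW=255, ERR=-4165499645838685253491/36893488147419103232
(6,6): OLD=57493752835275781041163/590295810358705651712 → NEW=0, ERR=57493752835275781041163/590295810358705651712
Row 0: ######.
Row 1: #.#.###
Row 2: #####.#
Row 3: #.#.###
Row 4: ####.##
Row 5: ##.####
Row 6: ###.##.

Answer: ######.
#.#.###
#####.#
#.#.###
####.##
##.####
###.##.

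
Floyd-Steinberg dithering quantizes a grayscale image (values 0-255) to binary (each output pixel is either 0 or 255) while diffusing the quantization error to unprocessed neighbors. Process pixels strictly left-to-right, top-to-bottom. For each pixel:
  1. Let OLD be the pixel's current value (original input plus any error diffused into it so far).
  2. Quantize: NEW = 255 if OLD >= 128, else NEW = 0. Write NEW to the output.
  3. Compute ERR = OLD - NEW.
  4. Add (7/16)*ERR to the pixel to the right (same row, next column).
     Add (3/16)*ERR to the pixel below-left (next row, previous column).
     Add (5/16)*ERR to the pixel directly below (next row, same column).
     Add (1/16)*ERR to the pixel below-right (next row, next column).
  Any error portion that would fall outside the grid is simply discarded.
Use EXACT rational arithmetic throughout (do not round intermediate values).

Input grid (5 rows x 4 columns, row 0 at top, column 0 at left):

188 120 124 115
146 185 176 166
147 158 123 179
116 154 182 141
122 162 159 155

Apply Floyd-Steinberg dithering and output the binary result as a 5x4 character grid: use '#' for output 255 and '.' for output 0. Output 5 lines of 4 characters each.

Answer: #.#.
##.#
.#.#
#.##
.##.

Derivation:
(0,0): OLD=188 → NEW=255, ERR=-67
(0,1): OLD=1451/16 → NEW=0, ERR=1451/16
(0,2): OLD=41901/256 → NEW=255, ERR=-23379/256
(0,3): OLD=307387/4096 → NEW=0, ERR=307387/4096
(1,0): OLD=36369/256 → NEW=255, ERR=-28911/256
(1,1): OLD=292087/2048 → NEW=255, ERR=-230153/2048
(1,2): OLD=7735491/65536 → NEW=0, ERR=7735491/65536
(1,3): OLD=246817989/1048576 → NEW=255, ERR=-20568891/1048576
(2,0): OLD=2969997/32768 → NEW=0, ERR=2969997/32768
(2,1): OLD=186235743/1048576 → NEW=255, ERR=-81151137/1048576
(2,2): OLD=241854235/2097152 → NEW=0, ERR=241854235/2097152
(2,3): OLD=7741069775/33554432 → NEW=255, ERR=-815310385/33554432
(3,0): OLD=2177903165/16777216 → NEW=255, ERR=-2100286915/16777216
(3,1): OLD=27470100963/268435456 → NEW=0, ERR=27470100963/268435456
(3,2): OLD=1088419324701/4294967296 → NEW=255, ERR=-6797335779/4294967296
(3,3): OLD=9615383696203/68719476736 → NEW=255, ERR=-7908082871477/68719476736
(4,0): OLD=438373359801/4294967296 → NEW=0, ERR=438373359801/4294967296
(4,1): OLD=7920355684651/34359738368 → NEW=255, ERR=-841377599189/34359738368
(4,2): OLD=145807372797515/1099511627776 → NEW=255, ERR=-134568092285365/1099511627776
(4,3): OLD=1150425443209341/17592186044416 → NEW=0, ERR=1150425443209341/17592186044416
Row 0: #.#.
Row 1: ##.#
Row 2: .#.#
Row 3: #.##
Row 4: .##.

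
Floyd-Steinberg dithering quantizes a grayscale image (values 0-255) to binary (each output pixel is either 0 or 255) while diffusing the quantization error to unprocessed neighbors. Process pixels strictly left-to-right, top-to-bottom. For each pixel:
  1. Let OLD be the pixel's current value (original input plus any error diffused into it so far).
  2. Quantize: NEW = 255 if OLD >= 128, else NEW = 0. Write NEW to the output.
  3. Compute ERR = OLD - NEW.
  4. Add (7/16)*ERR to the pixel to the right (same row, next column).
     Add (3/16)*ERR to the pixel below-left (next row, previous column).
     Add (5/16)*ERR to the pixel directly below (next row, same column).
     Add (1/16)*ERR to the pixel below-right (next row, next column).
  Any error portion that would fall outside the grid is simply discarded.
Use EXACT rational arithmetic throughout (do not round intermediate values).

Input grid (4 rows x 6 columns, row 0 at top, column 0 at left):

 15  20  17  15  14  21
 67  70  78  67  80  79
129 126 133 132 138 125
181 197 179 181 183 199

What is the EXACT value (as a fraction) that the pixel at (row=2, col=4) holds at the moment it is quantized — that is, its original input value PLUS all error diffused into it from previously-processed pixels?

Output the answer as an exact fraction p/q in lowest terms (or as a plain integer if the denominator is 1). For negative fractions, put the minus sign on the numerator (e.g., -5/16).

Answer: 875390695013/4294967296

Derivation:
(0,0): OLD=15 → NEW=0, ERR=15
(0,1): OLD=425/16 → NEW=0, ERR=425/16
(0,2): OLD=7327/256 → NEW=0, ERR=7327/256
(0,3): OLD=112729/4096 → NEW=0, ERR=112729/4096
(0,4): OLD=1706607/65536 → NEW=0, ERR=1706607/65536
(0,5): OLD=33966345/1048576 → NEW=0, ERR=33966345/1048576
(1,0): OLD=19627/256 → NEW=0, ERR=19627/256
(1,1): OLD=241965/2048 → NEW=0, ERR=241965/2048
(1,2): OLD=9532465/65536 → NEW=255, ERR=-7179215/65536
(1,3): OLD=9003485/262144 → NEW=0, ERR=9003485/262144
(1,4): OLD=1861561079/16777216 → NEW=0, ERR=1861561079/16777216
(1,5): OLD=37391527569/268435456 → NEW=255, ERR=-31059513711/268435456
(2,0): OLD=5738047/32768 → NEW=255, ERR=-2617793/32768
(2,1): OLD=117672741/1048576 → NEW=0, ERR=117672741/1048576
(2,2): OLD=2712669615/16777216 → NEW=255, ERR=-1565520465/16777216
(2,3): OLD=15551378167/134217728 → NEW=0, ERR=15551378167/134217728
(2,4): OLD=875390695013/4294967296 → NEW=255, ERR=-219825965467/4294967296
Target (2,4): original=138, with diffused error = 875390695013/4294967296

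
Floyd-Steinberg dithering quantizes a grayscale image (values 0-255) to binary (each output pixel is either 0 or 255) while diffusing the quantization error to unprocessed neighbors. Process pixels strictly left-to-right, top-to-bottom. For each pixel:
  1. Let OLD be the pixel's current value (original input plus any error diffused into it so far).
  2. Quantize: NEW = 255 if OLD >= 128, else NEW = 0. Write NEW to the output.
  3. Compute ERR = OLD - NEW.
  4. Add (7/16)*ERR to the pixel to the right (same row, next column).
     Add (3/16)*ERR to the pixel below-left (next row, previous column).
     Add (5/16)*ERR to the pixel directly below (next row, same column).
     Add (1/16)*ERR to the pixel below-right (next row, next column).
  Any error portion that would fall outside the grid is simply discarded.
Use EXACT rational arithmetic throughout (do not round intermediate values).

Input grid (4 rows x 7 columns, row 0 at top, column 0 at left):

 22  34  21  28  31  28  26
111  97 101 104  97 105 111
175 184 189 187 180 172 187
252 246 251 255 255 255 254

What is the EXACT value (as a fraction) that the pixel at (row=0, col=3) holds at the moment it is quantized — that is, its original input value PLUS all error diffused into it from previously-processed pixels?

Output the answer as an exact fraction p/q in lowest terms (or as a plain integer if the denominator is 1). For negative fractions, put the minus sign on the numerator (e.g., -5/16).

(0,0): OLD=22 → NEW=0, ERR=22
(0,1): OLD=349/8 → NEW=0, ERR=349/8
(0,2): OLD=5131/128 → NEW=0, ERR=5131/128
(0,3): OLD=93261/2048 → NEW=0, ERR=93261/2048
Target (0,3): original=28, with diffused error = 93261/2048

Answer: 93261/2048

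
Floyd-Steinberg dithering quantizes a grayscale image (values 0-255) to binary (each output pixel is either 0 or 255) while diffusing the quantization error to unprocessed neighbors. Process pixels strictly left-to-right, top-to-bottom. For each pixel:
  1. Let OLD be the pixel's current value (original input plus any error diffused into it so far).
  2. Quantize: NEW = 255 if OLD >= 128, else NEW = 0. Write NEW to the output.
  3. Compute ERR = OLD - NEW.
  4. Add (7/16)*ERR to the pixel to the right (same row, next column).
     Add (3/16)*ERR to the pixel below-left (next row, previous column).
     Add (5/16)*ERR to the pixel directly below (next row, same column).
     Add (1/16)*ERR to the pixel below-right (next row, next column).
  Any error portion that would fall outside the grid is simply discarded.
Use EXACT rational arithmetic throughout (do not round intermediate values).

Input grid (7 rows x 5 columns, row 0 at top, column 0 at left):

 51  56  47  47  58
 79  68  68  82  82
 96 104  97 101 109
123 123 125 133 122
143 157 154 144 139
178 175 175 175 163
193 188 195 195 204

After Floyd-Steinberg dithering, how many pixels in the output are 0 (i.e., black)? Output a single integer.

Answer: 17

Derivation:
(0,0): OLD=51 → NEW=0, ERR=51
(0,1): OLD=1253/16 → NEW=0, ERR=1253/16
(0,2): OLD=20803/256 → NEW=0, ERR=20803/256
(0,3): OLD=338133/4096 → NEW=0, ERR=338133/4096
(0,4): OLD=6168019/65536 → NEW=0, ERR=6168019/65536
(1,0): OLD=28063/256 → NEW=0, ERR=28063/256
(1,1): OLD=325337/2048 → NEW=255, ERR=-196903/2048
(1,2): OLD=4699213/65536 → NEW=0, ERR=4699213/65536
(1,3): OLD=42439497/262144 → NEW=255, ERR=-24407223/262144
(1,4): OLD=318083259/4194304 → NEW=0, ERR=318083259/4194304
(2,0): OLD=3677539/32768 → NEW=0, ERR=3677539/32768
(2,1): OLD=150314737/1048576 → NEW=255, ERR=-117072143/1048576
(2,2): OLD=790120979/16777216 → NEW=0, ERR=790120979/16777216
(2,3): OLD=29852514185/268435456 → NEW=0, ERR=29852514185/268435456
(2,4): OLD=753912681087/4294967296 → NEW=255, ERR=-341303979393/4294967296
(3,0): OLD=2300787379/16777216 → NEW=255, ERR=-1977402701/16777216
(3,1): OLD=7031616823/134217728 → NEW=0, ERR=7031616823/134217728
(3,2): OLD=758110299789/4294967296 → NEW=255, ERR=-337106360691/4294967296
(3,3): OLD=1043313256037/8589934592 → NEW=0, ERR=1043313256037/8589934592
(3,4): OLD=21612985775833/137438953472 → NEW=255, ERR=-13433947359527/137438953472
(4,0): OLD=249088904093/2147483648 → NEW=0, ERR=249088904093/2147483648
(4,1): OLD=13883727023005/68719476736 → NEW=255, ERR=-3639739544675/68719476736
(4,2): OLD=145517810967763/1099511627776 → NEW=255, ERR=-134857654115117/1099511627776
(4,3): OLD=1848277730488221/17592186044416 → NEW=0, ERR=1848277730488221/17592186044416
(4,4): OLD=45601945114465227/281474976710656 → NEW=255, ERR=-26174173946752053/281474976710656
(5,0): OLD=224648075764983/1099511627776 → NEW=255, ERR=-55727389317897/1099511627776
(5,1): OLD=1060161112761893/8796093022208 → NEW=0, ERR=1060161112761893/8796093022208
(5,2): OLD=57924824041849805/281474976710656 → NEW=255, ERR=-13851295019367475/281474976710656
(5,3): OLD=181496751699899011/1125899906842624 → NEW=255, ERR=-105607724544970109/1125899906842624
(5,4): OLD=1791899181046977713/18014398509481984 → NEW=0, ERR=1791899181046977713/18014398509481984
(6,0): OLD=28113723018148103/140737488355328 → NEW=255, ERR=-7774336512460537/140737488355328
(6,1): OLD=851641700089624553/4503599627370496 → NEW=255, ERR=-296776204889851927/4503599627370496
(6,2): OLD=10141203596812033939/72057594037927936 → NEW=255, ERR=-8233482882859589741/72057594037927936
(6,3): OLD=151347700011533256209/1152921504606846976 → NEW=255, ERR=-142647283663212722671/1152921504606846976
(6,4): OLD=3229870233395242947511/18446744073709551616 → NEW=255, ERR=-1474049505400692714569/18446744073709551616
Output grid:
  Row 0: .....  (5 black, running=5)
  Row 1: .#.#.  (3 black, running=8)
  Row 2: .#..#  (3 black, running=11)
  Row 3: #.#.#  (2 black, running=13)
  Row 4: .##.#  (2 black, running=15)
  Row 5: #.##.  (2 black, running=17)
  Row 6: #####  (0 black, running=17)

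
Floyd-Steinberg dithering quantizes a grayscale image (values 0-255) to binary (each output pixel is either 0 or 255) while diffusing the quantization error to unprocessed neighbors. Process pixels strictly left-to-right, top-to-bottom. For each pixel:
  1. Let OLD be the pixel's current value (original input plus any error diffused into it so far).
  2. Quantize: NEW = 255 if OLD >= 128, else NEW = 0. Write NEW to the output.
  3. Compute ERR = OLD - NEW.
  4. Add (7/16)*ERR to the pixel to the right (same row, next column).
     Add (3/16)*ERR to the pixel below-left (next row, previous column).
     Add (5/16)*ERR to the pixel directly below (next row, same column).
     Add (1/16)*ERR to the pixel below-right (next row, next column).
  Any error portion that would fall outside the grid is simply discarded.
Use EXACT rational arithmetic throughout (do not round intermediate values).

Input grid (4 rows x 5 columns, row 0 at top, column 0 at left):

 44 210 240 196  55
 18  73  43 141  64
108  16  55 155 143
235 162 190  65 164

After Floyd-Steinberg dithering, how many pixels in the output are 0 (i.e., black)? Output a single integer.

Answer: 10

Derivation:
(0,0): OLD=44 → NEW=0, ERR=44
(0,1): OLD=917/4 → NEW=255, ERR=-103/4
(0,2): OLD=14639/64 → NEW=255, ERR=-1681/64
(0,3): OLD=188937/1024 → NEW=255, ERR=-72183/1024
(0,4): OLD=395839/16384 → NEW=0, ERR=395839/16384
(1,0): OLD=1723/64 → NEW=0, ERR=1723/64
(1,1): OLD=38173/512 → NEW=0, ERR=38173/512
(1,2): OLD=861537/16384 → NEW=0, ERR=861537/16384
(1,3): OLD=9493901/65536 → NEW=255, ERR=-7217779/65536
(1,4): OLD=19881479/1048576 → NEW=0, ERR=19881479/1048576
(2,0): OLD=1068175/8192 → NEW=255, ERR=-1020785/8192
(2,1): OLD=-963307/262144 → NEW=0, ERR=-963307/262144
(2,2): OLD=225797759/4194304 → NEW=0, ERR=225797759/4194304
(2,3): OLD=10131900173/67108864 → NEW=255, ERR=-6980860147/67108864
(2,4): OLD=103650127387/1073741824 → NEW=0, ERR=103650127387/1073741824
(3,0): OLD=819445919/4194304 → NEW=255, ERR=-250101601/4194304
(3,1): OLD=4599305779/33554432 → NEW=255, ERR=-3957074381/33554432
(3,2): OLD=145486538913/1073741824 → NEW=255, ERR=-128317626207/1073741824
(3,3): OLD=3594238777/2147483648 → NEW=0, ERR=3594238777/2147483648
(3,4): OLD=6473270512957/34359738368 → NEW=255, ERR=-2288462770883/34359738368
Output grid:
  Row 0: .###.  (2 black, running=2)
  Row 1: ...#.  (4 black, running=6)
  Row 2: #..#.  (3 black, running=9)
  Row 3: ###.#  (1 black, running=10)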